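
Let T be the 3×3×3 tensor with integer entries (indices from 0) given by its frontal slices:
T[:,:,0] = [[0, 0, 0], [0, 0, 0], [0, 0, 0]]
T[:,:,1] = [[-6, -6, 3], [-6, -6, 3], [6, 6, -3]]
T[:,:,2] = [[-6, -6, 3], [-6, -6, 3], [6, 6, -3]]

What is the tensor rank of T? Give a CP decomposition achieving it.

Lower bound: T ≠ 0 (e.g. T[0,0,1] = -6), so rank(T) ≥ 1.
Upper bound: if T = a ⊗ b ⊗ c then every fibre of T is a multiple of the corresponding factor, so read the factors off the fibres through the nonzero entry T[0,0,1] = -6.
The mode-1 fibre T[:,0,1] = [-6, -6, 6] gives a = [1, 1, -1] (primitive direction); the mode-2 fibre T[0,:,1] = [-6, -6, 3] gives b = [2, 2, -1]; then c[k] = T[0,0,k] / (a[0]·b[0]) = [0, -6, -6] / 2 = [0, -3, -3].
Expanding [1, 1, -1] ⊗ [2, 2, -1] ⊗ [0, -3, -3] reproduces all 27 entries of T, so T = [1, 1, -1] ⊗ [2, 2, -1] ⊗ [0, -3, -3] and rank(T) ≤ 1.
These bounds meet, so rank(T) = 1.

rank(T) = 1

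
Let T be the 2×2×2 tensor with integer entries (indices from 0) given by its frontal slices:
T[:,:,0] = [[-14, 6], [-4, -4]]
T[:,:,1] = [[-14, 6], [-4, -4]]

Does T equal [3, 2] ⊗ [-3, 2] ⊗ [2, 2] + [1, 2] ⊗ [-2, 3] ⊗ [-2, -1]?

Reconstruct entry (0,0,1) from the claimed factors: Σₗ aₗ[0]bₗ[0]cₗ[1] = (3)·(-3)·(2) + (1)·(-2)·(-1) = -16, but T[0,0,1] = -14. The claim is false.

No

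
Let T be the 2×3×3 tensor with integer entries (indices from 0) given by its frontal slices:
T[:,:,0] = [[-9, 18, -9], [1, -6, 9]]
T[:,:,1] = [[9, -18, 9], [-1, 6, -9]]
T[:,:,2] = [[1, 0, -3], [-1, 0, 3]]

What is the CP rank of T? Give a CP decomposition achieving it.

Lower bound: the mode-1 unfolding of T (rows indexed by i, columns by (j,k) = (0,0), (0,1), (0,2), (1,0), (1,1), (1,2), (2,0), (2,1), (2,2)) is [[-9, 9, 1, 18, -18, 0, -9, 9, -3], [1, -1, -1, -6, 6, 0, 9, -9, 3]].
There the 2×2 minor on rows i ∈ {0, 1}, columns (j,k) ∈ {(0,0), (0,2)} is det [[-9, 1], [1, -1]] = 8 ≠ 0, so this unfolding has rank ≥ 2; CP rank is at least every unfolding rank, so rank(T) ≥ 2. (Unfolding ranks only ever bound the CP rank from below — rank(T) can be strictly larger than all of them — so the matching upper bound has to come from an explicit 2-term decomposition.)
Upper bound — finding two terms. Write S_k = T[:,:,k] for the frontal slices: S₀ = [[-9, 18, -9], [1, -6, 9]], S₁ = [[9, -18, 9], [-1, 6, -9]], S₂ = [[1, 0, -3], [-1, 0, 3]].
If T = a₁ ⊗ b₁ ⊗ c₁ + a₂ ⊗ b₂ ⊗ c₂ then each S_k = c₁[k]·a₁b₁ᵀ + c₂[k]·a₂b₂ᵀ. S₀ and S₂ are linearly independent, so a₁b₁ᵀ and a₂b₂ᵀ must span the same plane of matrices: they are the rank-1 matrices of the form x·S₀ + y·S₂.
The 2×2 minor of x·S₀ + y·S₂ on rows {0,1}, columns {0,1} is 36·x² + 12·xy = 12·(3·x + y)(x), vanishing at (x:y) = (1:-3) and (0:1).
M₁ = S₀ − 3·S₂ = [[-12, 18, 0], [4, -6, 0]] = (-2)·[3, -1][2, -3, 0]ᵀ and M₂ = S₂ = [[1, 0, -3], [-1, 0, 3]] = [1, -1][1, 0, -3]ᵀ, so take a₁ = [3, -1], b₁ = [2, -3, 0], a₂ = [1, -1], b₂ = [1, 0, -3].
Each slice is an integer combination of E₁ = a₁b₁ᵀ and E₂ = a₂b₂ᵀ: S₀ = −2·E₁ + 3·E₂, S₁ = 2·E₁ − 3·E₂, S₂ = E₂; reading off coefficients, c₁ = [-2, 2, 0] and c₂ = [3, -3, 1].
Hence T = [3, -1] ⊗ [2, -3, 0] ⊗ [-2, 2, 0] + [1, -1] ⊗ [1, 0, -3] ⊗ [3, -3, 1], so rank(T) ≤ 2.
These bounds meet, so rank(T) = 2.

rank(T) = 2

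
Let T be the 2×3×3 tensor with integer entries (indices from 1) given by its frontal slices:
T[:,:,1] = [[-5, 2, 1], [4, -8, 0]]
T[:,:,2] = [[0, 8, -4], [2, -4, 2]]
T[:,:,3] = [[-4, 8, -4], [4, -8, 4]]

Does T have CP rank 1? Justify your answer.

No

The mode-3 unfolding of T (rows indexed by k, columns by (i,j) = (1,1), (1,2), (1,3), (2,1), (2,2), (2,3)) is [[-5, 2, 1, 4, -8, 0], [0, 8, -4, 2, -4, 2], [-4, 8, -4, 4, -8, 4]].
There the 3×3 minor on rows k ∈ {1, 2, 3}, columns (i,j) ∈ {(1,1), (1,2), (1,3)} is det [[-5, 2, 1], [0, 8, -4], [-4, 8, -4]] = 64 ≠ 0, so this unfolding has rank ≥ 3; CP rank is at least every unfolding rank, so rank(T) ≥ 3.
In particular rank(T) ≥ 3 > 1, so T is not rank-1.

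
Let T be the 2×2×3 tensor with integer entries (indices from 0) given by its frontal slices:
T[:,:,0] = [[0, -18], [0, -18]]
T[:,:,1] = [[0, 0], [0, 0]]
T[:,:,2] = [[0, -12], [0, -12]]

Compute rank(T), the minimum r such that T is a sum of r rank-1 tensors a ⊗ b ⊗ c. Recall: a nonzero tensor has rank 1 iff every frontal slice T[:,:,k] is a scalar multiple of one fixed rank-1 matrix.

Lower bound: T ≠ 0 (e.g. T[0,1,0] = -18), so rank(T) ≥ 1.
Upper bound: if T = a ⊗ b ⊗ c then every fibre of T is a multiple of the corresponding factor, so read the factors off the fibres through the nonzero entry T[0,1,0] = -18.
The mode-1 fibre T[:,1,0] = [-18, -18] gives a = [1, 1] (primitive direction); the mode-2 fibre T[0,:,0] = [0, -18] gives b = [0, 1]; then c[k] = T[0,1,k] / (a[0]·b[1]) = [-18, 0, -12] / 1 = [-18, 0, -12].
Expanding [1, 1] ⊗ [0, 1] ⊗ [-18, 0, -12] reproduces all 12 entries of T, so T = [1, 1] ⊗ [0, 1] ⊗ [-18, 0, -12] and rank(T) ≤ 1.
These bounds meet, so rank(T) = 1.

1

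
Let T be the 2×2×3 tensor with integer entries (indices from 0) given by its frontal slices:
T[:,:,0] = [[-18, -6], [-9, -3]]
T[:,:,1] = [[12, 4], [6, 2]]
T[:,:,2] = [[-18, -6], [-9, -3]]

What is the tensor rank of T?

1

Lower bound: T ≠ 0 (e.g. T[0,0,0] = -18), so rank(T) ≥ 1.
Upper bound: the mode-1 fibre T[:,0,0] = [-18, -9] gives a = (2, 1) (primitive direction); the mode-2 fibre T[0,:,0] = [-18, -6] gives b = (3, 1); then c[k] = T[0,0,k] / (a[0]·b[0]) = [-18, 12, -18] / 6 = (-3, 2, -3).
Expanding (2, 1) ⊗ (3, 1) ⊗ (-3, 2, -3) reproduces all 12 entries of T, so T = (2, 1) ⊗ (3, 1) ⊗ (-3, 2, -3) and rank(T) ≤ 1.
These bounds meet, so rank(T) = 1.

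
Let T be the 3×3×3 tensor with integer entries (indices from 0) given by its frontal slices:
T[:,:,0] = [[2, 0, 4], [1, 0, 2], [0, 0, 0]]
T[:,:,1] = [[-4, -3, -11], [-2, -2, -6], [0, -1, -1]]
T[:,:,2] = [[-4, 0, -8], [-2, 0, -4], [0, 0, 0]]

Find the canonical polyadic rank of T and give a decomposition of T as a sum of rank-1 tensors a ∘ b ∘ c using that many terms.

rank(T) = 2

Lower bound: the mode-1 unfolding of T (rows indexed by i, columns by (j,k) = (0,0), (0,1), (0,2), (1,0), (1,1), (1,2), (2,0), (2,1), (2,2)) is [[2, -4, -4, 0, -3, 0, 4, -11, -8], [1, -2, -2, 0, -2, 0, 2, -6, -4], [0, 0, 0, 0, -1, 0, 0, -1, 0]].
There the 2×2 minor on rows i ∈ {0, 1}, columns (j,k) ∈ {(0,0), (1,1)} is det [[2, -3], [1, -2]] = -1 ≠ 0, so this unfolding has rank ≥ 2; CP rank is at least every unfolding rank, so rank(T) ≥ 2. (Flattening ranks never certify an upper bound on CP rank; for that we must actually write T with 2 rank-1 terms.)
Upper bound — finding two terms. Write S_k = T[:,:,k] for the frontal slices: S₀ = [[2, 0, 4], [1, 0, 2], [0, 0, 0]], S₁ = [[-4, -3, -11], [-2, -2, -6], [0, -1, -1]], S₂ = [[-4, 0, -8], [-2, 0, -4], [0, 0, 0]].
If T = a₁ ∘ b₁ ∘ c₁ + a₂ ∘ b₂ ∘ c₂ then each S_k = c₁[k]·a₁b₁ᵀ + c₂[k]·a₂b₂ᵀ. S₀ and S₁ are linearly independent, so a₁b₁ᵀ and a₂b₂ᵀ must span the same plane of matrices: they are the rank-1 matrices of the form x·S₀ + y·S₁.
The 2×2 minor of x·S₀ + y·S₁ on rows {0,1}, columns {0,1} is −xy + 2·y² = −(x − 2·y)(y), vanishing at (x:y) = (2:1) and (1:0).
M₁ = 2·S₀ + S₁ = [[0, -3, -3], [0, -2, -2], [0, -1, -1]] = −(3, 2, 1)(0, 1, 1)ᵀ and M₂ = S₀ = [[2, 0, 4], [1, 0, 2], [0, 0, 0]] = (2, 1, 0)(1, 0, 2)ᵀ, so take a₁ = (3, 2, 1), b₁ = (0, 1, 1), a₂ = (2, 1, 0), b₂ = (1, 0, 2).
Each slice is an integer combination of E₁ = a₁b₁ᵀ and E₂ = a₂b₂ᵀ: S₀ = E₂, S₁ = −E₁ − 2·E₂, S₂ = −2·E₂; reading off coefficients, c₁ = (0, -1, 0) and c₂ = (1, -2, -2).
Hence T = (3, 2, 1) ∘ (0, 1, 1) ∘ (0, -1, 0) + (2, 1, 0) ∘ (1, 0, 2) ∘ (1, -2, -2), so rank(T) ≤ 2.
These bounds meet, so rank(T) = 2.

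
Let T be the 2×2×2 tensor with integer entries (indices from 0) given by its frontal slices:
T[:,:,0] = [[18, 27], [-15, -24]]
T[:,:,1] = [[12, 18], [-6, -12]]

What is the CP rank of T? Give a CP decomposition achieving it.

rank(T) = 2

Lower bound: the mode-2 unfolding of T (rows indexed by j, columns by (i,k) = (0,0), (0,1), (1,0), (1,1)) is [[18, 12, -15, -6], [27, 18, -24, -12]].
There the 2×2 minor on rows j ∈ {0, 1}, columns (i,k) ∈ {(0,0), (1,0)} is det [[18, -15], [27, -24]] = -27 ≠ 0, so this unfolding has rank ≥ 2; CP rank is at least every unfolding rank, so rank(T) ≥ 2. (Flattening ranks never certify an upper bound on CP rank; for that we must actually write T with 2 rank-1 terms.)
Upper bound — finding two terms. Write S_k = T[:,:,k] for the frontal slices: S₀ = [[18, 27], [-15, -24]], S₁ = [[12, 18], [-6, -12]].
If T = a₁ (x) b₁ (x) c₁ + a₂ (x) b₂ (x) c₂ then each S_k = c₁[k]·a₁b₁ᵀ + c₂[k]·a₂b₂ᵀ. S₀ and S₁ are linearly independent, so a₁b₁ᵀ and a₂b₂ᵀ must span the same plane of matrices: they are the rank-1 matrices of the form x·S₀ + y·S₁.
det(x·S₀ + y·S₁) is −27·x² − 72·xy − 36·y² = (-9)·(x + 2·y)(3·x + 2·y), vanishing at (x:y) = (2:-1) and (2:-3).
M₁ = 2·S₀ − S₁ = [[24, 36], [-24, -36]] = 12·[1, -1][2, 3]ᵀ and M₂ = 2·S₀ − 3·S₁ = [[0, 0], [-12, -12]] = (-12)·[0, 1][1, 1]ᵀ, so take a₁ = [1, -1], b₁ = [2, 3], a₂ = [0, 1], b₂ = [1, 1].
Each slice is an integer combination of E₁ = a₁b₁ᵀ and E₂ = a₂b₂ᵀ: S₀ = 9·E₁ + 3·E₂, S₁ = 6·E₁ + 6·E₂; reading off coefficients, c₁ = [9, 6] and c₂ = [3, 6].
Hence T = [1, -1] (x) [2, 3] (x) [9, 6] + [0, 1] (x) [1, 1] (x) [3, 6], so rank(T) ≤ 2.
These bounds meet, so rank(T) = 2.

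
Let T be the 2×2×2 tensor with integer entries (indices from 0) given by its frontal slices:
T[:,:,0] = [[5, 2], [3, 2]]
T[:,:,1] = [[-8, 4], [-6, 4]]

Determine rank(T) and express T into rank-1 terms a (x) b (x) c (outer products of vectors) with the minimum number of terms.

Lower bound: the mode-3 unfolding of T (rows indexed by k, columns by (i,j) = (0,0), (0,1), (1,0), (1,1)) is [[5, 2, 3, 2], [-8, 4, -6, 4]].
There the 2×2 minor on rows k ∈ {0, 1}, columns (i,j) ∈ {(0,0), (0,1)} is det [[5, 2], [-8, 4]] = 36 ≠ 0, so this unfolding has rank ≥ 2; CP rank is at least every unfolding rank, so rank(T) ≥ 2. (Flattening ranks never certify an upper bound on CP rank; for that we must actually write T with 2 rank-1 terms.)
Upper bound — finding two terms. Write S_k = T[:,:,k] for the frontal slices: S₀ = [[5, 2], [3, 2]], S₁ = [[-8, 4], [-6, 4]].
If T = a₁ (x) b₁ (x) c₁ + a₂ (x) b₂ (x) c₂ then each S_k = c₁[k]·a₁b₁ᵀ + c₂[k]·a₂b₂ᵀ. S₀ and S₁ are linearly independent, so a₁b₁ᵀ and a₂b₂ᵀ must span the same plane of matrices: they are the rank-1 matrices of the form x·S₀ + y·S₁.
det(x·S₀ + y·S₁) is 4·x² + 4·xy − 8·y² = 4·(x + 2·y)(x − y), vanishing at (x:y) = (2:-1) and (1:1).
M₁ = 2·S₀ − S₁ = [[18, 0], [12, 0]] = 6·[3, 2][1, 0]ᵀ and M₂ = S₀ + S₁ = [[-3, 6], [-3, 6]] = (-3)·[1, 1][1, -2]ᵀ, so take a₁ = [3, 2], b₁ = [1, 0], a₂ = [1, 1], b₂ = [1, -2].
Each slice is an integer combination of E₁ = a₁b₁ᵀ and E₂ = a₂b₂ᵀ: S₀ = 2·E₁ − E₂, S₁ = −2·E₁ − 2·E₂; reading off coefficients, c₁ = [2, -2] and c₂ = [-1, -2].
Hence T = [3, 2] (x) [1, 0] (x) [2, -2] + [1, 1] (x) [1, -2] (x) [-1, -2], so rank(T) ≤ 2.
These bounds meet, so rank(T) = 2.

rank(T) = 2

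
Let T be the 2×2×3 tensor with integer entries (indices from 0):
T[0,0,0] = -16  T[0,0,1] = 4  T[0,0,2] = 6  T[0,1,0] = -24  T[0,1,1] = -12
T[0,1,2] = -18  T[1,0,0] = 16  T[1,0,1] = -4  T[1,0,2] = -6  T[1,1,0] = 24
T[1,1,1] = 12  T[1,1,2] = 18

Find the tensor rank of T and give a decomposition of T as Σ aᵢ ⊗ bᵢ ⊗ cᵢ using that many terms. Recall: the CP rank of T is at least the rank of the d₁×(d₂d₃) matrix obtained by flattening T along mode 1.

rank(T) = 2

Lower bound: the mode-2 unfolding of T (rows indexed by j, columns by (i,k) = (0,0), (0,1), (0,2), (1,0), (1,1), (1,2)) is [[-16, 4, 6, 16, -4, -6], [-24, -12, -18, 24, 12, 18]].
There the 2×2 minor on rows j ∈ {0, 1}, columns (i,k) ∈ {(0,0), (0,1)} is det [[-16, 4], [-24, -12]] = 288 ≠ 0, so this unfolding has rank ≥ 2; CP rank is at least every unfolding rank, so rank(T) ≥ 2. (This is only a lower bound: in general the CP rank may exceed every unfolding rank, so we still need to exhibit 2 rank-1 terms summing to T.)
Upper bound — finding two terms. Every mode-1 slice of T is a multiple of one matrix: T[i,:,:] = a[i]·M with a = [1, -1] and M = [[-16, 4, 6], [-24, -12, -18]] (rows indexed by j, columns by k). So it suffices to write M as a sum of two rank-1 matrices.
Splitting M by its rows (j = 0, 1), M = [1, 0][-16, 4, 6]ᵀ + [0, 1][-24, -12, -18]ᵀ.
Hence T = [1, -1] ⊗ [1, 0] ⊗ [-16, 4, 6] + [1, -1] ⊗ [0, 1] ⊗ [-24, -12, -18], so rank(T) ≤ 2.
These bounds meet, so rank(T) = 2.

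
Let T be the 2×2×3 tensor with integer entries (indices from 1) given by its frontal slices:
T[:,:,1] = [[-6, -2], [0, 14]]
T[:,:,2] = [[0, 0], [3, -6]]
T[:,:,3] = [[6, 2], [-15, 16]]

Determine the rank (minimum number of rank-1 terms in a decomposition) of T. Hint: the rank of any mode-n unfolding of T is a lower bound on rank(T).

2

Lower bound: the mode-1 unfolding of T (rows indexed by i, columns by (j,k) = (1,1), (1,2), (1,3), (2,1), (2,2), (2,3)) is [[-6, 0, 6, -2, 0, 2], [0, 3, -15, 14, -6, 16]].
There the 2×2 minor on rows i ∈ {1, 2}, columns (j,k) ∈ {(1,1), (1,2)} is det [[-6, 0], [0, 3]] = -18 ≠ 0, so this unfolding has rank ≥ 2; CP rank is at least every unfolding rank, so rank(T) ≥ 2. (This is only a lower bound: in general the CP rank may exceed every unfolding rank, so we still need to exhibit 2 rank-1 terms summing to T.)
Upper bound — finding two terms. Write S_k = T[:,:,k] for the frontal slices: S₁ = [[-6, -2], [0, 14]], S₂ = [[0, 0], [3, -6]], S₃ = [[6, 2], [-15, 16]].
If T = a₁ ⊗ b₁ ⊗ c₁ + a₂ ⊗ b₂ ⊗ c₂ then each S_k = c₁[k]·a₁b₁ᵀ + c₂[k]·a₂b₂ᵀ. S₁ and S₂ are linearly independent, so a₁b₁ᵀ and a₂b₂ᵀ must span the same plane of matrices: they are the rank-1 matrices of the form x·S₁ + y·S₂.
det(x·S₁ + y·S₂) is −84·x² + 42·xy = (-42)·(2·x − y)(x), vanishing at (x:y) = (1:2) and (0:1).
M₁ = S₁ + 2·S₂ = [[-6, -2], [6, 2]] = (-2)·(1, -1)(3, 1)ᵀ and M₂ = S₂ = [[0, 0], [3, -6]] = 3·(0, 1)(1, -2)ᵀ, so take a₁ = (1, -1), b₁ = (3, 1), a₂ = (0, 1), b₂ = (1, -2).
Each slice is an integer combination of E₁ = a₁b₁ᵀ and E₂ = a₂b₂ᵀ: S₁ = −2·E₁ − 6·E₂, S₂ = 3·E₂, S₃ = 2·E₁ − 9·E₂; reading off coefficients, c₁ = (-2, 0, 2) and c₂ = (-6, 3, -9).
Hence T = (1, -1) ⊗ (3, 1) ⊗ (-2, 0, 2) + (0, 1) ⊗ (1, -2) ⊗ (-6, 3, -9), so rank(T) ≤ 2.
These bounds meet, so rank(T) = 2.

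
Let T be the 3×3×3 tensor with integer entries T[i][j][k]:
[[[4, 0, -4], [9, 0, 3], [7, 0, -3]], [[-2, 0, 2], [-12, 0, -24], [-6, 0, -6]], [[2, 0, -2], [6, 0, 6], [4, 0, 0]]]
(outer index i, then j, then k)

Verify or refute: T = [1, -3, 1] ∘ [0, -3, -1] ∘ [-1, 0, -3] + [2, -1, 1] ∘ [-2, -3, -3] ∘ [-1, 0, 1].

Yes

Reconstruct entrywise from the claimed factors. For example, T[0,2,1] = 0 and Σₗ aₗ[0]bₗ[2]cₗ[1] = (1)·(-1)·(0) + (2)·(-3)·(0) = 0; checking all 27 entries, every one matches. The claim holds.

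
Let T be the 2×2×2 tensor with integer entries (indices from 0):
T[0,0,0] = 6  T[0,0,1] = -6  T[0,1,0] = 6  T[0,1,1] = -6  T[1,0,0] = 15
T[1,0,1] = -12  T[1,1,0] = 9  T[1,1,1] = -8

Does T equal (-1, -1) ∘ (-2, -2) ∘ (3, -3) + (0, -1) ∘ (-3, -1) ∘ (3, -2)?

Yes

Reconstruct entrywise from the claimed factors. For example, T[0,1,1] = -6 and Σₗ aₗ[0]bₗ[1]cₗ[1] = (-1)·(-2)·(-3) + (0)·(-1)·(-2) = -6; checking all 8 entries, every one matches. The claim holds.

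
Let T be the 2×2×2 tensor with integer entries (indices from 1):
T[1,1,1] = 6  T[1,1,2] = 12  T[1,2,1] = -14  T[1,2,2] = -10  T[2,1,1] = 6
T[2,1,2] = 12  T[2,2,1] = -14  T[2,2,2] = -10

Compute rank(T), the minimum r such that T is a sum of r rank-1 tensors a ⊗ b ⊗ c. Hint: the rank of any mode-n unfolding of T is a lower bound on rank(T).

2

Lower bound: the mode-2 unfolding of T (rows indexed by j, columns by (i,k) = (1,1), (1,2), (2,1), (2,2)) is [[6, 12, 6, 12], [-14, -10, -14, -10]].
There the 2×2 minor on rows j ∈ {1, 2}, columns (i,k) ∈ {(1,1), (1,2)} is det [[6, 12], [-14, -10]] = 108 ≠ 0, so this unfolding has rank ≥ 2; CP rank is at least every unfolding rank, so rank(T) ≥ 2. (Unfolding ranks only ever bound the CP rank from below — rank(T) can be strictly larger than all of them — so the matching upper bound has to come from an explicit 2-term decomposition.)
Upper bound — finding two terms. Every mode-1 slice of T is a multiple of one matrix: T[i,:,:] = a[i]·M with a = [1, 1] and M = [[6, 12], [-14, -10]] (rows indexed by j, columns by k). So it suffices to write M as a sum of two rank-1 matrices.
Splitting M by its rows (j = 1, 2), M = [1, 0][6, 12]ᵀ + [0, 1][-14, -10]ᵀ.
Hence T = [1, 1] ⊗ [1, 0] ⊗ [6, 12] + [1, 1] ⊗ [0, 1] ⊗ [-14, -10], so rank(T) ≤ 2.
These bounds meet, so rank(T) = 2.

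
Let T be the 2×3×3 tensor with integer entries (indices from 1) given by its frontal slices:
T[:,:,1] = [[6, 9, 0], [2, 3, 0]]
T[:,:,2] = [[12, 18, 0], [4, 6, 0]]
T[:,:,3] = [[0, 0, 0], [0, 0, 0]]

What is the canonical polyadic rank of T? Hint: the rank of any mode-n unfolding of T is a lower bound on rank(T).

Lower bound: T ≠ 0 (e.g. T[1,1,1] = 6), so rank(T) ≥ 1.
Upper bound: if T = a ⊗ b ⊗ c then every fibre of T is a multiple of the corresponding factor, so read the factors off the fibres through the nonzero entry T[1,1,1] = 6.
The mode-1 fibre T[:,1,1] = [6, 2] gives a = [3, 1] (primitive direction); the mode-2 fibre T[1,:,1] = [6, 9, 0] gives b = [2, 3, 0]; then c[k] = T[1,1,k] / (a[1]·b[1]) = [6, 12, 0] / 6 = [1, 2, 0].
Expanding [3, 1] ⊗ [2, 3, 0] ⊗ [1, 2, 0] reproduces all 18 entries of T, so T = [3, 1] ⊗ [2, 3, 0] ⊗ [1, 2, 0] and rank(T) ≤ 1.
These bounds meet, so rank(T) = 1.

1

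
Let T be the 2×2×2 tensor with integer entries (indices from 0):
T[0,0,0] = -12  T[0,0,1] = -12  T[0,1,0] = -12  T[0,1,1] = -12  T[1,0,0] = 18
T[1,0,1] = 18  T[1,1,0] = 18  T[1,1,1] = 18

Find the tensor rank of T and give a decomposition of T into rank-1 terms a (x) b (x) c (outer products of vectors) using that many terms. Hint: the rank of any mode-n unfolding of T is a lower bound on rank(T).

Lower bound: T ≠ 0 (e.g. T[0,0,0] = -12), so rank(T) ≥ 1.
Upper bound: if T = a (x) b (x) c then every fibre of T is a multiple of the corresponding factor, so read the factors off the fibres through the nonzero entry T[0,0,0] = -12.
The mode-1 fibre T[:,0,0] = [-12, 18] gives a = [2, -3] (primitive direction); the mode-2 fibre T[0,:,0] = [-12, -12] gives b = [1, 1]; then c[k] = T[0,0,k] / (a[0]·b[0]) = [-12, -12] / 2 = [-6, -6].
Expanding [2, -3] (x) [1, 1] (x) [-6, -6] reproduces all 8 entries of T, so T = [2, -3] (x) [1, 1] (x) [-6, -6] and rank(T) ≤ 1.
These bounds meet, so rank(T) = 1.

rank(T) = 1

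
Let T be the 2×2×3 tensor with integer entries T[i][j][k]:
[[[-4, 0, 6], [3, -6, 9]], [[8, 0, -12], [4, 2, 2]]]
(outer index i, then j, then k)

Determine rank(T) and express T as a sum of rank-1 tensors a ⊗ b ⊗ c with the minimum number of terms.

Lower bound: in the mode-3 unfolding of T (rows indexed by k, columns by (i,j)) the 3×3 minor on rows k ∈ {0, 1, 2}, columns (i,j) ∈ {(0,0), (0,1), (1,1)} is det [[-4, 3, 4], [0, -6, 2], [6, 9, 2]] = 300 ≠ 0, so that unfolding has rank ≥ 3 and hence rank(T) ≥ 3 (CP rank is at least every unfolding rank, though it can be larger).
Upper bound: T is a sum of 3 rank-1 terms, T = (1, -2) ⊗ (1, 0) ⊗ (-2, 4, 4) + (1, -2) ⊗ (2, 1) ⊗ (-1, -2, 1) + (2, 1) ⊗ (0, 1) ⊗ (2, -2, 4) (one valid choice — decompositions are not unique — normalised so each a, b is primitive with positive first nonzero entry; check it by expanding all entries), so rank(T) ≤ 3.
These bounds meet, so rank(T) = 3.

rank(T) = 3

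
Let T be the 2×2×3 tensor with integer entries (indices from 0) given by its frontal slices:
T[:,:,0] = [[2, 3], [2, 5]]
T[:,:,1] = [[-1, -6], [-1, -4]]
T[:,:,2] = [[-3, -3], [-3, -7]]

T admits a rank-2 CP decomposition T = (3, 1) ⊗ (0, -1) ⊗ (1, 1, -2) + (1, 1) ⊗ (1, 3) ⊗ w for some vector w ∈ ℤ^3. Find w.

Subtract the known terms from T to get the rank-1 residual R = (1, 1) ⊗ (1, 3) ⊗ w, so R[i,j,k] = a[i]·b[j]·w[k]. Pick indices with nonzero a[0]·b[0] = (1)·(1) = 1. Only the fibre through (0,0,·) is needed: R[0,0,:] = T[0,0,:] − Σₗ aₗ[0]bₗ[0]cₗ = [2, -1, -3] − (3)·(0)·(1, 1, -2) = [2, -1, -3]. Then w[k] = R[0,0,k] / 1 for each k, giving w = [2, -1, -3] / 1 = (2, -1, -3).

w = (2, -1, -3)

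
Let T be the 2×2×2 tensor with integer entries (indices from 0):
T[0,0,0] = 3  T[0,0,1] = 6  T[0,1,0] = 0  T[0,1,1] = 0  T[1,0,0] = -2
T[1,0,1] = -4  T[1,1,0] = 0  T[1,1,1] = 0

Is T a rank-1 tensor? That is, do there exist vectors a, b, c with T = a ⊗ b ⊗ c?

If T = a ⊗ b ⊗ c then every fibre of T is a multiple of the corresponding factor, so read the factors off the fibres through the nonzero entry T[0,0,0] = 3.
The mode-1 fibre T[:,0,0] = [3, -2] gives a = (3, -2) (primitive direction); the mode-2 fibre T[0,:,0] = [3, 0] gives b = (1, 0); then c[k] = T[0,0,k] / (a[0]·b[0]) = [3, 6] / 3 = (1, 2).
Expanding (3, -2) ⊗ (1, 0) ⊗ (1, 2) reproduces all 8 entries of T, so T = (3, -2) ⊗ (1, 0) ⊗ (1, 2) and rank(T) ≤ 1.
Equivalently every frontal slice T[:,:,k] is c[k] times the rank-1 matrix (3, -2) ⊗ (1, 0). So T has rank 1 (it is nonzero).

Yes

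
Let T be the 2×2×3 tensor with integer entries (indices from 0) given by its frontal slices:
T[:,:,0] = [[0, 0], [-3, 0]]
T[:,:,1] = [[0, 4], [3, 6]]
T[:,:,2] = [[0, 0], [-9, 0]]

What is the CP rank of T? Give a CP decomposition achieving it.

Lower bound: the mode-2 unfolding of T (rows indexed by j, columns by (i,k) = (0,0), (0,1), (0,2), (1,0), (1,1), (1,2)) is [[0, 0, 0, -3, 3, -9], [0, 4, 0, 0, 6, 0]].
There the 2×2 minor on rows j ∈ {0, 1}, columns (i,k) ∈ {(0,1), (1,0)} is det [[0, -3], [4, 0]] = 12 ≠ 0, so this unfolding has rank ≥ 2; CP rank is at least every unfolding rank, so rank(T) ≥ 2. (Flattening ranks never certify an upper bound on CP rank; for that we must actually write T with 2 rank-1 terms.)
Upper bound — finding two terms. Write S_k = T[:,:,k] for the frontal slices: S₀ = [[0, 0], [-3, 0]], S₁ = [[0, 4], [3, 6]], S₂ = [[0, 0], [-9, 0]].
If T = a₁ ⊗ b₁ ⊗ c₁ + a₂ ⊗ b₂ ⊗ c₂ then each S_k = c₁[k]·a₁b₁ᵀ + c₂[k]·a₂b₂ᵀ. S₀ and S₁ are linearly independent, so a₁b₁ᵀ and a₂b₂ᵀ must span the same plane of matrices: they are the rank-1 matrices of the form x·S₀ + y·S₁.
det(x·S₀ + y·S₁) is 12·xy − 12·y² = 12·(x − y)(y), vanishing at (x:y) = (1:1) and (1:0).
M₁ = S₀ + S₁ = [[0, 4], [0, 6]] = 2·[2, 3][0, 1]ᵀ and M₂ = S₀ = [[0, 0], [-3, 0]] = (-3)·[0, 1][1, 0]ᵀ, so take a₁ = [2, 3], b₁ = [0, 1], a₂ = [0, 1], b₂ = [1, 0].
Each slice is an integer combination of E₁ = a₁b₁ᵀ and E₂ = a₂b₂ᵀ: S₀ = −3·E₂, S₁ = 2·E₁ + 3·E₂, S₂ = −9·E₂; reading off coefficients, c₁ = [0, 2, 0] and c₂ = [-3, 3, -9].
Hence T = [2, 3] ⊗ [0, 1] ⊗ [0, 2, 0] + [0, 1] ⊗ [1, 0] ⊗ [-3, 3, -9], so rank(T) ≤ 2.
These bounds meet, so rank(T) = 2.

rank(T) = 2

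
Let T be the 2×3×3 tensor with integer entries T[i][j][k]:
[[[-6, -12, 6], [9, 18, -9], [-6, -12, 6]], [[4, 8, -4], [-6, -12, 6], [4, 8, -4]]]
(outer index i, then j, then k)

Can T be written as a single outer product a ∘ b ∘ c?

The mode-1 fibre T[:,0,0] = [-6, 4] gives a = [3, -2] (primitive direction); the mode-2 fibre T[0,:,0] = [-6, 9, -6] gives b = [2, -3, 2]; then c[k] = T[0,0,k] / (a[0]·b[0]) = [-6, -12, 6] / 6 = [-1, -2, 1].
Expanding [3, -2] ∘ [2, -3, 2] ∘ [-1, -2, 1] reproduces all 18 entries of T, so T = [3, -2] ∘ [2, -3, 2] ∘ [-1, -2, 1] and rank(T) ≤ 1.
Equivalently every frontal slice T[:,:,k] is c[k] times the rank-1 matrix [3, -2] ∘ [2, -3, 2]. So T has rank 1 (it is nonzero).

Yes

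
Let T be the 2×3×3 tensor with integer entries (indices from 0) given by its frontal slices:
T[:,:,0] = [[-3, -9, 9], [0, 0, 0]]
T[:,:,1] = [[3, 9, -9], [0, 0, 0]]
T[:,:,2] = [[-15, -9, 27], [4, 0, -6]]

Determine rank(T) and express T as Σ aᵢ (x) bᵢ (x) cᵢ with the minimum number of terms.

Lower bound: the mode-2 unfolding of T (rows indexed by j, columns by (i,k) = (0,0), (0,1), (0,2), (1,0), (1,1), (1,2)) is [[-3, 3, -15, 0, 0, 4], [-9, 9, -9, 0, 0, 0], [9, -9, 27, 0, 0, -6]].
There the 2×2 minor on rows j ∈ {0, 1}, columns (i,k) ∈ {(0,0), (0,2)} is det [[-3, -15], [-9, -9]] = -108 ≠ 0, so this unfolding has rank ≥ 2; CP rank is at least every unfolding rank, so rank(T) ≥ 2. (Unfolding ranks only ever bound the CP rank from below — rank(T) can be strictly larger than all of them — so the matching upper bound has to come from an explicit 2-term decomposition.)
Upper bound — finding two terms. Write S_k = T[:,:,k] for the frontal slices: S₀ = [[-3, -9, 9], [0, 0, 0]], S₁ = [[3, 9, -9], [0, 0, 0]], S₂ = [[-15, -9, 27], [4, 0, -6]].
If T = a₁ (x) b₁ (x) c₁ + a₂ (x) b₂ (x) c₂ then each S_k = c₁[k]·a₁b₁ᵀ + c₂[k]·a₂b₂ᵀ. S₀ and S₂ are linearly independent, so a₁b₁ᵀ and a₂b₂ᵀ must span the same plane of matrices: they are the rank-1 matrices of the form x·S₀ + y·S₂.
The 2×2 minor of x·S₀ + y·S₂ on rows {0,1}, columns {0,1} is 36·xy + 36·y² = 36·(y)(x + y), vanishing at (x:y) = (1:0) and (1:-1).
M₁ = S₀ = [[-3, -9, 9], [0, 0, 0]] = (-3)·[1, 0][1, 3, -3]ᵀ and M₂ = S₀ − S₂ = [[12, 0, -18], [-4, 0, 6]] = 2·[3, -1][2, 0, -3]ᵀ, so take a₁ = [1, 0], b₁ = [1, 3, -3], a₂ = [3, -1], b₂ = [2, 0, -3].
Each slice is an integer combination of E₁ = a₁b₁ᵀ and E₂ = a₂b₂ᵀ: S₀ = −3·E₁, S₁ = 3·E₁, S₂ = −3·E₁ − 2·E₂; reading off coefficients, c₁ = [-3, 3, -3] and c₂ = [0, 0, -2].
Hence T = [1, 0] (x) [1, 3, -3] (x) [-3, 3, -3] + [3, -1] (x) [2, 0, -3] (x) [0, 0, -2], so rank(T) ≤ 2.
These bounds meet, so rank(T) = 2.

rank(T) = 2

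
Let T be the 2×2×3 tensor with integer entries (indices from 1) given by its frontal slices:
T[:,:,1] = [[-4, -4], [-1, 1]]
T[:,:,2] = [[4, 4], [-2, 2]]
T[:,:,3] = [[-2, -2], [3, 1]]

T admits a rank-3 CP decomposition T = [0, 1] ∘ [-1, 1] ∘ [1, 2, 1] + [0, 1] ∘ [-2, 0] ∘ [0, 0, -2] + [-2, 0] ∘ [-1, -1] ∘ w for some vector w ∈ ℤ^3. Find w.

Subtract the known terms from T to get the rank-1 residual R = [-2, 0] ∘ [-1, -1] ∘ w, so R[i,j,k] = a[i]·b[j]·w[k]. Pick indices with nonzero a[1]·b[1] = (-2)·(-1) = 2. Only the fibre through (1,1,·) is needed: R[1,1,:] = T[1,1,:] − Σₗ aₗ[1]bₗ[1]cₗ = [-4, 4, -2] − (0)·(-1)·[1, 2, 1] − (0)·(-2)·[0, 0, -2] = [-4, 4, -2]. Then w[k] = R[1,1,k] / 2 for each k, giving w = [-4, 4, -2] / 2 = [-2, 2, -1].

w = [-2, 2, -1]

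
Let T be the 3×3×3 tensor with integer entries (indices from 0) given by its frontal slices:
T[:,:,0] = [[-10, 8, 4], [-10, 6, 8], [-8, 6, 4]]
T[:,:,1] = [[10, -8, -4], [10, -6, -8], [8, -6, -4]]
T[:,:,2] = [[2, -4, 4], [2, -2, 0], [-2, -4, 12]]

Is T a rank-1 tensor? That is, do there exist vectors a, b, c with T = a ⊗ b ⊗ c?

The mode-1 unfolding of T (rows indexed by i, columns by (j,k) = (0,0), (0,1), (0,2), (1,0), (1,1), (1,2), (2,0), (2,1), (2,2)) is [[-10, 10, 2, 8, -8, -4, 4, -4, 4], [-10, 10, 2, 6, -6, -2, 8, -8, 0], [-8, 8, -2, 6, -6, -4, 4, -4, 12]].
There the 3×3 minor on rows i ∈ {0, 1, 2}, columns (j,k) ∈ {(0,0), (0,2), (1,0)} is det [[-10, 2, 8], [-10, 2, 6], [-8, -2, 6]] = 72 ≠ 0, so this unfolding has rank ≥ 3; CP rank is at least every unfolding rank, so rank(T) ≥ 3.
In particular rank(T) ≥ 3 > 1, so T is not rank-1.

No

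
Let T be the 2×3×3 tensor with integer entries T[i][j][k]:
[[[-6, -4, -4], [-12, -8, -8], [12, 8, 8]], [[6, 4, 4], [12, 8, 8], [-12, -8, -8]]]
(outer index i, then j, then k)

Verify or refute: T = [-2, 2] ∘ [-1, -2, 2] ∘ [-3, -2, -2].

Yes

Reconstruct entrywise from the claimed factors. For example, T[1,1,0] = 12 and Σₗ aₗ[1]bₗ[1]cₗ[0] = (2)·(-2)·(-3) = 12; checking all 18 entries, every one matches. The claim holds.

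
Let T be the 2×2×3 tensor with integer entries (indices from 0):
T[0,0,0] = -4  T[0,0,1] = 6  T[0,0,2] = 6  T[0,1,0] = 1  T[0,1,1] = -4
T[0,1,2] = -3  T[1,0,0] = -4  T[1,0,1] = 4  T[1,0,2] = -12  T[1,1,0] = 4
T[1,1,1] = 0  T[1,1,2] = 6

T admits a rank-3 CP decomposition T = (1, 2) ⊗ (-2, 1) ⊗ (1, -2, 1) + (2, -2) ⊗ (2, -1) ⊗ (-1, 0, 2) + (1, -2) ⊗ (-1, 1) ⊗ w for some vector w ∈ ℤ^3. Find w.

w = (-2, -2, 0)

Subtract the known terms from T to get the rank-1 residual R = (1, -2) ⊗ (-1, 1) ⊗ w, so R[i,j,k] = a[i]·b[j]·w[k]. Pick indices with nonzero a[0]·b[0] = (1)·(-1) = -1. Only the fibre through (0,0,·) is needed: R[0,0,:] = T[0,0,:] − Σₗ aₗ[0]bₗ[0]cₗ = [-4, 6, 6] − (1)·(-2)·(1, -2, 1) − (2)·(2)·(-1, 0, 2) = [2, 2, 0]. Then w[k] = R[0,0,k] / -1 for each k, giving w = [2, 2, 0] / -1 = (-2, -2, 0).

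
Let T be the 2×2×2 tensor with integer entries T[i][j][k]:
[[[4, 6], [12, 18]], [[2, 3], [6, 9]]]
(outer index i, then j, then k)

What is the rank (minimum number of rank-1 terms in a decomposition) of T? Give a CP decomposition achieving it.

rank(T) = 1

Lower bound: T ≠ 0 (e.g. T[0,0,0] = 4), so rank(T) ≥ 1.
Upper bound: if T = a ⊗ b ⊗ c then every fibre of T is a multiple of the corresponding factor, so read the factors off the fibres through the nonzero entry T[0,0,0] = 4.
The mode-1 fibre T[:,0,0] = [4, 2] gives a = [2, 1] (primitive direction); the mode-2 fibre T[0,:,0] = [4, 12] gives b = [1, 3]; then c[k] = T[0,0,k] / (a[0]·b[0]) = [4, 6] / 2 = [2, 3].
Expanding [2, 1] ⊗ [1, 3] ⊗ [2, 3] reproduces all 8 entries of T, so T = [2, 1] ⊗ [1, 3] ⊗ [2, 3] and rank(T) ≤ 1.
These bounds meet, so rank(T) = 1.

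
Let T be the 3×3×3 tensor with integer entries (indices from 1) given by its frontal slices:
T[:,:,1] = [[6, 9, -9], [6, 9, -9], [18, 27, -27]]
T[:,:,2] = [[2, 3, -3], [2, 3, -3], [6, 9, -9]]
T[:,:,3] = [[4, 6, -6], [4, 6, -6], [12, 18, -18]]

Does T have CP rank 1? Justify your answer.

The mode-1 fibre T[:,1,1] = [6, 6, 18] gives a = [1, 1, 3] (primitive direction); the mode-2 fibre T[1,:,1] = [6, 9, -9] gives b = [2, 3, -3]; then c[k] = T[1,1,k] / (a[1]·b[1]) = [6, 2, 4] / 2 = [3, 1, 2].
Expanding [1, 1, 3] ⊗ [2, 3, -3] ⊗ [3, 1, 2] reproduces all 27 entries of T, so T = [1, 1, 3] ⊗ [2, 3, -3] ⊗ [3, 1, 2] and rank(T) ≤ 1.
Equivalently every frontal slice T[:,:,k] is c[k] times the rank-1 matrix [1, 1, 3] ⊗ [2, 3, -3]. So T has rank 1 (it is nonzero).

Yes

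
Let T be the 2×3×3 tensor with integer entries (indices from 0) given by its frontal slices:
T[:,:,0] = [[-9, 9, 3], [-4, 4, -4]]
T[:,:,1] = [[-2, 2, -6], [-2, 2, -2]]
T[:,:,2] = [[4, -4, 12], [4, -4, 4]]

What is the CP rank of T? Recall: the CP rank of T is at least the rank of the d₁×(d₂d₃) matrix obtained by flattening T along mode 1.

Lower bound: the mode-3 unfolding of T (rows indexed by k, columns by (i,j) = (0,0), (0,1), (0,2), (1,0), (1,1), (1,2)) is [[-9, 9, 3, -4, 4, -4], [-2, 2, -6, -2, 2, -2], [4, -4, 12, 4, -4, 4]].
There the 2×2 minor on rows k ∈ {0, 1}, columns (i,j) ∈ {(0,0), (0,2)} is det [[-9, 3], [-2, -6]] = 60 ≠ 0, so this unfolding has rank ≥ 2; CP rank is at least every unfolding rank, so rank(T) ≥ 2. (Unfolding ranks only ever bound the CP rank from below — rank(T) can be strictly larger than all of them — so the matching upper bound has to come from an explicit 2-term decomposition.)
Upper bound — finding two terms. Write S_k = T[:,:,k] for the frontal slices: S₀ = [[-9, 9, 3], [-4, 4, -4]], S₁ = [[-2, 2, -6], [-2, 2, -2]], S₂ = [[4, -4, 12], [4, -4, 4]].
If T = a₁ ⊗ b₁ ⊗ c₁ + a₂ ⊗ b₂ ⊗ c₂ then each S_k = c₁[k]·a₁b₁ᵀ + c₂[k]·a₂b₂ᵀ. S₀ and S₁ are linearly independent, so a₁b₁ᵀ and a₂b₂ᵀ must span the same plane of matrices: they are the rank-1 matrices of the form x·S₀ + y·S₁.
The 2×2 minor of x·S₀ + y·S₁ on rows {0,1}, columns {0,2} is 48·x² + 8·xy − 8·y² = 8·(3·x − y)(2·x + y), vanishing at (x:y) = (1:3) and (1:-2).
M₁ = S₀ + 3·S₁ = [[-15, 15, -15], [-10, 10, -10]] = (-5)·[3, 2][1, -1, 1]ᵀ and M₂ = S₀ − 2·S₁ = [[-5, 5, 15], [0, 0, 0]] = (-5)·[1, 0][1, -1, -3]ᵀ, so take a₁ = [3, 2], b₁ = [1, -1, 1], a₂ = [1, 0], b₂ = [1, -1, -3].
Each slice is an integer combination of E₁ = a₁b₁ᵀ and E₂ = a₂b₂ᵀ: S₀ = −2·E₁ − 3·E₂, S₁ = −E₁ + E₂, S₂ = 2·E₁ − 2·E₂; reading off coefficients, c₁ = [-2, -1, 2] and c₂ = [-3, 1, -2].
Hence T = [3, 2] ⊗ [1, -1, 1] ⊗ [-2, -1, 2] + [1, 0] ⊗ [1, -1, -3] ⊗ [-3, 1, -2], so rank(T) ≤ 2.
These bounds meet, so rank(T) = 2.

2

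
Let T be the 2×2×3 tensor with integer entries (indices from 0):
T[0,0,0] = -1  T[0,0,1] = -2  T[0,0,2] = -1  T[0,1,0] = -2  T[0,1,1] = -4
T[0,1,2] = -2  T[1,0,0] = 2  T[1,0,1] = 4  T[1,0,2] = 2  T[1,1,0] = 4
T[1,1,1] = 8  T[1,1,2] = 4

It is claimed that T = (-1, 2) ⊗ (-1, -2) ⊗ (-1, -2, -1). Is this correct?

Reconstruct entrywise from the claimed factors. For example, T[1,0,0] = 2 and Σₗ aₗ[1]bₗ[0]cₗ[0] = (2)·(-1)·(-1) = 2; checking all 12 entries, every one matches. The claim holds.

Yes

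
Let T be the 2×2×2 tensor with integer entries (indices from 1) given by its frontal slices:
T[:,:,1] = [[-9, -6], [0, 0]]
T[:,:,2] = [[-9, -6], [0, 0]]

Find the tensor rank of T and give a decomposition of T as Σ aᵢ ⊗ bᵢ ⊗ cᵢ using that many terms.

rank(T) = 1

Lower bound: T ≠ 0 (e.g. T[1,1,1] = -9), so rank(T) ≥ 1.
Upper bound: if T = a ⊗ b ⊗ c then every fibre of T is a multiple of the corresponding factor, so read the factors off the fibres through the nonzero entry T[1,1,1] = -9.
The mode-1 fibre T[:,1,1] = [-9, 0] gives a = [1, 0] (primitive direction); the mode-2 fibre T[1,:,1] = [-9, -6] gives b = [3, 2]; then c[k] = T[1,1,k] / (a[1]·b[1]) = [-9, -9] / 3 = [-3, -3].
Expanding [1, 0] ⊗ [3, 2] ⊗ [-3, -3] reproduces all 8 entries of T, so T = [1, 0] ⊗ [3, 2] ⊗ [-3, -3] and rank(T) ≤ 1.
These bounds meet, so rank(T) = 1.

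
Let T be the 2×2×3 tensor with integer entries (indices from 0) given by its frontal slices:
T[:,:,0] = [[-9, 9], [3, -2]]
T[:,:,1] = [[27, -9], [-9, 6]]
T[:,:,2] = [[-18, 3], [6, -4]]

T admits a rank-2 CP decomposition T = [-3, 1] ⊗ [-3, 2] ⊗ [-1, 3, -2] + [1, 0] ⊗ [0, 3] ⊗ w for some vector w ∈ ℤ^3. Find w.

Subtract the known terms from T to get the rank-1 residual R = [1, 0] ⊗ [0, 3] ⊗ w, so R[i,j,k] = a[i]·b[j]·w[k]. Pick indices with nonzero a[0]·b[1] = (1)·(3) = 3. Only the fibre through (0,1,·) is needed: R[0,1,:] = T[0,1,:] − Σₗ aₗ[0]bₗ[1]cₗ = [9, -9, 3] − (-3)·(2)·[-1, 3, -2] = [3, 9, -9]. Then w[k] = R[0,1,k] / 3 for each k, giving w = [3, 9, -9] / 3 = [1, 3, -3].

w = [1, 3, -3]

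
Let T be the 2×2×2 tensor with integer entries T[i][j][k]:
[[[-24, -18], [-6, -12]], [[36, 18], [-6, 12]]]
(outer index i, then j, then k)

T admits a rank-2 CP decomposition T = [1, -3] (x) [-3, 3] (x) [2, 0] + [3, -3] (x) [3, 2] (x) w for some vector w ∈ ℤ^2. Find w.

Subtract the known terms from T to get the rank-1 residual R = [3, -3] (x) [3, 2] (x) w, so R[i,j,k] = a[i]·b[j]·w[k]. Pick indices with nonzero a[0]·b[0] = (3)·(3) = 9. Only the fibre through (0,0,·) is needed: R[0,0,:] = T[0,0,:] − Σₗ aₗ[0]bₗ[0]cₗ = [-24, -18] − (1)·(-3)·[2, 0] = [-18, -18]. Then w[k] = R[0,0,k] / 9 for each k, giving w = [-18, -18] / 9 = [-2, -2].

w = [-2, -2]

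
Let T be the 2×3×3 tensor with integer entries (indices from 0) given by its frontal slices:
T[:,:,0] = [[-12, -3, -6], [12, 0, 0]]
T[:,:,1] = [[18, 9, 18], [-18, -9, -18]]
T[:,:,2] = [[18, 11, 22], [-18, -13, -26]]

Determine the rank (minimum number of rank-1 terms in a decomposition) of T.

Lower bound: in the mode-1 unfolding of T (rows indexed by i, columns by (j,k)) the 2×2 minor on rows i ∈ {0, 1}, columns (j,k) ∈ {(0,0), (1,0)} is det [[-12, -3], [12, 0]] = 36 ≠ 0, so that unfolding has rank ≥ 2 and hence rank(T) ≥ 2 (CP rank is at least every unfolding rank, though it can be larger).
Upper bound: with S_k = T[:,:,k], the two rank-1 terms a₁b₁ᵀ, a₂b₂ᵀ are the rank-1 members of the pencil x·S₀ + y·S₁.
The 2×2 minor of x·S₀ + y·S₁ on rows {0,1}, columns {0,1} is 36·x² − 54·xy = 18·(2·x − 3·y)(x), vanishing at (x:y) = (3:2) and (0:1).
M₁ = 3·S₀ + 2·S₁ = [[0, 9, 18], [0, -18, -36]] = 9·[1, -2][0, 1, 2]ᵀ and M₂ = S₁ = [[18, 9, 18], [-18, -9, -18]] = 9·[1, -1][2, 1, 2]ᵀ, so take a₁ = [1, -2], b₁ = [0, 1, 2], a₂ = [1, -1], b₂ = [2, 1, 2].
Each slice is an integer combination of E₁ = a₁b₁ᵀ and E₂ = a₂b₂ᵀ: S₀ = 3·E₁ − 6·E₂, S₁ = 9·E₂, S₂ = 2·E₁ + 9·E₂; reading off coefficients, c₁ = [3, 0, 2] and c₂ = [-6, 9, 9].
Hence T = [1, -2] ⊗ [0, 1, 2] ⊗ [3, 0, 2] + [1, -1] ⊗ [2, 1, 2] ⊗ [-6, 9, 9], so rank(T) ≤ 2.
These bounds meet, so rank(T) = 2.

2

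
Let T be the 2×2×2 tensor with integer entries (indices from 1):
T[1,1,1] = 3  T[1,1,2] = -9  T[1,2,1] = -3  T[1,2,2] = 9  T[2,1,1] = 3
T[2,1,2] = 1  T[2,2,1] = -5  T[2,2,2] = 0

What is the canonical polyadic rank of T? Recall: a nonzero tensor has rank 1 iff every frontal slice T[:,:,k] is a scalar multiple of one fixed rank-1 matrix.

2

Lower bound: in the mode-1 unfolding of T (rows indexed by i, columns by (j,k)) the 2×2 minor on rows i ∈ {1, 2}, columns (j,k) ∈ {(1,1), (1,2)} is det [[3, -9], [3, 1]] = 30 ≠ 0, so that unfolding has rank ≥ 2 and hence rank(T) ≥ 2 (CP rank is at least every unfolding rank, though it can be larger).
Upper bound: with S_k = T[:,:,k], the two rank-1 terms a₁b₁ᵀ, a₂b₂ᵀ are the rank-1 members of the pencil x·S₁ + y·S₂.
det(x·S₁ + y·S₂) is −6·x² + 21·xy − 9·y² = (-3)·(x − 3·y)(2·x − y), vanishing at (x:y) = (3:1) and (1:2).
M₁ = 3·S₁ + S₂ = [[0, 0], [10, -15]] = 5·[0, 1][2, -3]ᵀ and M₂ = S₁ + 2·S₂ = [[-15, 15], [5, -5]] = (-5)·[3, -1][1, -1]ᵀ, so take a₁ = [0, 1], b₁ = [2, -3], a₂ = [3, -1], b₂ = [1, -1].
Each slice is an integer combination of E₁ = a₁b₁ᵀ and E₂ = a₂b₂ᵀ: S₁ = 2·E₁ + E₂, S₂ = −E₁ − 3·E₂; reading off coefficients, c₁ = [2, -1] and c₂ = [1, -3].
Hence T = [0, 1] ∘ [2, -3] ∘ [2, -1] + [3, -1] ∘ [1, -1] ∘ [1, -3], so rank(T) ≤ 2.
These bounds meet, so rank(T) = 2.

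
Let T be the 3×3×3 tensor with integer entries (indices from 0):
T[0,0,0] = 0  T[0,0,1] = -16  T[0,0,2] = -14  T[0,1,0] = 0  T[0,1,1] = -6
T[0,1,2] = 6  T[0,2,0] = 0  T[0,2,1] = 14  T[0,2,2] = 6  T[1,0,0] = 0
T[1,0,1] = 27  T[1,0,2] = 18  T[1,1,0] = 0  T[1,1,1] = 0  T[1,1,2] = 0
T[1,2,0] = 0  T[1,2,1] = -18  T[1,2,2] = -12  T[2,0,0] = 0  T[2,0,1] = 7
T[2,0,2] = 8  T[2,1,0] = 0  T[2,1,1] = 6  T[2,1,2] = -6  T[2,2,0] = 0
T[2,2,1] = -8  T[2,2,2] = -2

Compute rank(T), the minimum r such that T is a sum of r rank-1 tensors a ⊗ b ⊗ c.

Lower bound: the mode-2 unfolding of T (rows indexed by j, columns by (i,k) = (0,0), (0,1), (0,2), (1,0), (1,1), (1,2), (2,0), (2,1), (2,2)) is [[0, -16, -14, 0, 27, 18, 0, 7, 8], [0, -6, 6, 0, 0, 0, 0, 6, -6], [0, 14, 6, 0, -18, -12, 0, -8, -2]].
There the 2×2 minor on rows j ∈ {0, 1}, columns (i,k) ∈ {(0,1), (0,2)} is det [[-16, -14], [-6, 6]] = -180 ≠ 0, so this unfolding has rank ≥ 2; CP rank is at least every unfolding rank, so rank(T) ≥ 2. (This is only a lower bound: in general the CP rank may exceed every unfolding rank, so we still need to exhibit 2 rank-1 terms summing to T.)
Upper bound — finding two terms. Write S_k = T[:,:,k] for the frontal slices: S₀ = [[0, 0, 0], [0, 0, 0], [0, 0, 0]], S₁ = [[-16, -6, 14], [27, 0, -18], [7, 6, -8]], S₂ = [[-14, 6, 6], [18, 0, -12], [8, -6, -2]].
If T = a₁ ⊗ b₁ ⊗ c₁ + a₂ ⊗ b₂ ⊗ c₂ then each S_k = c₁[k]·a₁b₁ᵀ + c₂[k]·a₂b₂ᵀ. S₁ and S₂ are linearly independent, so a₁b₁ᵀ and a₂b₂ᵀ must span the same plane of matrices: they are the rank-1 matrices of the form x·S₁ + y·S₂.
The 2×2 minor of x·S₁ + y·S₂ on rows {0,1}, columns {0,1} is 162·x² − 54·xy − 108·y² = 54·(3·x + 2·y)(x − y), vanishing at (x:y) = (2:-3) and (1:1).
M₁ = 2·S₁ − 3·S₂ = [[10, -30, 10], [0, 0, 0], [-10, 30, -10]] = 10·(1, 0, -1)(1, -3, 1)ᵀ and M₂ = S₁ + S₂ = [[-30, 0, 20], [45, 0, -30], [15, 0, -10]] = (-5)·(2, -3, -1)(3, 0, -2)ᵀ, so take a₁ = (1, 0, -1), b₁ = (1, -3, 1), a₂ = (2, -3, -1), b₂ = (3, 0, -2).
Each slice is an integer combination of E₁ = a₁b₁ᵀ and E₂ = a₂b₂ᵀ: S₀ = 0, S₁ = 2·E₁ − 3·E₂, S₂ = −2·E₁ − 2·E₂; reading off coefficients, c₁ = (0, 2, -2) and c₂ = (0, -3, -2).
Hence T = (1, 0, -1) ⊗ (1, -3, 1) ⊗ (0, 2, -2) + (2, -3, -1) ⊗ (3, 0, -2) ⊗ (0, -3, -2), so rank(T) ≤ 2.
These bounds meet, so rank(T) = 2.

2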